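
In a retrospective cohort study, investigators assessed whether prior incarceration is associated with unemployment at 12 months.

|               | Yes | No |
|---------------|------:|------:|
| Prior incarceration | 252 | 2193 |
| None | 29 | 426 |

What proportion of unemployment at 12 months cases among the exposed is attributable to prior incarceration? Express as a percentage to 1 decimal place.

38.2

Cells: a = 252, b = 2193, c = 29, d = 426.
Risk in exposed = 252/2445 = 0.10307; risk in unexposed = 29/455 = 0.06374.
RR = 0.10307/0.06374 = 1.61709
AR% = (RR − 1)/RR × 100 = (1.61709 − 1)/1.61709 × 100 = 38.1606%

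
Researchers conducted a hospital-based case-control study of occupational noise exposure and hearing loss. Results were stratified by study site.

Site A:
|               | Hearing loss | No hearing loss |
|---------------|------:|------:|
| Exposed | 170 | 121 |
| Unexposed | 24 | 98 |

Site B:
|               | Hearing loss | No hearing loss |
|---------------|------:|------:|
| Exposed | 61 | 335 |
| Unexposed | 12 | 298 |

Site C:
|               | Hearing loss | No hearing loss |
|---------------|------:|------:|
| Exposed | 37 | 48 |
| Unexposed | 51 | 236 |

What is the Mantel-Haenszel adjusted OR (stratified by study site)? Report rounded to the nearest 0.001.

4.639

OR_MH = Σ(aᵢdᵢ/nᵢ) / Σ(bᵢcᵢ/nᵢ), where nᵢ is the stratum total.
Stratum 1 (Site A): n = 413; a·d/n = 170·98/413 = 40.3390; b·c/n = 121·24/413 = 7.0315
Stratum 2 (Site B): n = 706; a·d/n = 61·298/706 = 25.7479; b·c/n = 335·12/706 = 5.6941
Stratum 3 (Site C): n = 372; a·d/n = 37·236/372 = 23.4731; b·c/n = 48·51/372 = 6.5806
OR_MH = (40.3390 + 25.7479 + 23.4731) / (7.0315 + 5.6941 + 6.5806) = 89.5600 / 19.3062 = 4.63893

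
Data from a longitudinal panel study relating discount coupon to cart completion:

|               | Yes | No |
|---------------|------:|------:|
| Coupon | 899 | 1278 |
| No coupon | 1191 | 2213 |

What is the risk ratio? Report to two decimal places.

Cells: a = 899, b = 1278, c = 1191, d = 2213.
Risk in exposed = 899/2177 = 0.41295; risk in unexposed = 1191/3404 = 0.34988.
RR = 0.41295 / 0.34988 = 1.18026
The risk among the exposed is 1.18 times that among the unexposed.

1.18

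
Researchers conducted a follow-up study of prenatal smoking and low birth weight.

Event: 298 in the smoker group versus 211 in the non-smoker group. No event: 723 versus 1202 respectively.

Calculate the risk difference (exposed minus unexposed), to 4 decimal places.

From the description: a = 298, b = 723, c = 211, d = 1202.
Risk in exposed = 298/1021 = 0.291871; risk in unexposed = 211/1413 = 0.149328.
Risk difference = 0.291871 − 0.149328 = 0.142543

0.1425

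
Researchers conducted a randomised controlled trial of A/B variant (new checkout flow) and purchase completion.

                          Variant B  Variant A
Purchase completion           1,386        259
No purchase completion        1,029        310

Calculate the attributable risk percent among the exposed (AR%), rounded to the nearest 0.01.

Reading the table with exposure as columns: a = 1386 (Variant B, case), b = 1029 (Variant B, non-case), c = 259 (Variant A, case), d = 310.
Risk in exposed = 1386/2415 = 0.57391; risk in unexposed = 259/569 = 0.45518.
RR = 0.57391/0.45518 = 1.26084
AR% = (RR − 1)/RR × 100 = (1.26084 − 1)/1.26084 × 100 = 20.6875%

20.69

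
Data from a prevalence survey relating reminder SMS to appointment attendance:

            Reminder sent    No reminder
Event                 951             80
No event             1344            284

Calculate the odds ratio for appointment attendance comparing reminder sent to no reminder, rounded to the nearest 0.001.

2.512

Reading the table with exposure as columns: a = 951 (Reminder sent, case), b = 1344 (Reminder sent, non-case), c = 80 (No reminder, case), d = 284.
OR = (a·d)/(b·c) = (951 × 284) / (1344 × 80) = 270084 / 107520 = 2.51194
The odds of appointment attendance are about 2.51 times as high in the reminder sent group.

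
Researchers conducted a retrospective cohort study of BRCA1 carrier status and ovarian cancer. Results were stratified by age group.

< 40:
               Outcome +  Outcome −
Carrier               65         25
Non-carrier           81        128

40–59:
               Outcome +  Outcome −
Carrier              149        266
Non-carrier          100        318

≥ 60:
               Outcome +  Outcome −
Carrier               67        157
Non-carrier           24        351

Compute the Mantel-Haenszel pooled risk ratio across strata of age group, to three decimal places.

1.949

RR_MH = Σ(aᵢ·n₀ᵢ/nᵢ) / Σ(cᵢ·n₁ᵢ/nᵢ), with n₁ᵢ = aᵢ+bᵢ (exposed), n₀ᵢ = cᵢ+dᵢ (unexposed), nᵢ = n₁ᵢ+n₀ᵢ.
Stratum 1 (< 40): n₁ = 90, n₀ = 209, n = 299; a·n₀/n = 65·209/299 = 45.4348; c·n₁/n = 81·90/299 = 24.3813
Stratum 2 (40–59): n₁ = 415, n₀ = 418, n = 833; a·n₀/n = 149·418/833 = 74.7683; c·n₁/n = 100·415/833 = 49.8199
Stratum 3 (≥ 60): n₁ = 224, n₀ = 375, n = 599; a·n₀/n = 67·375/599 = 41.9449; c·n₁/n = 24·224/599 = 8.9750
RR_MH = (45.4348 + 74.7683 + 41.9449) / (24.3813 + 49.8199 + 8.9750) = 162.1480 / 83.1762 = 1.94945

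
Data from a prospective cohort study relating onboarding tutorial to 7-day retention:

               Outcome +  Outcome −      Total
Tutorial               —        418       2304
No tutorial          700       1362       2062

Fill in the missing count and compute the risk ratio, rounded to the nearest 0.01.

The missing cell is in the exposed row: 2304 − 418 = 1886.
So a = 1886, b = 418, c = 700, d = 1362.
RR = [a/(a+b)] / [c/(c+d)] = (1886/2304) / (700/2062) = 0.81858/0.33948 = 2.41129

2.41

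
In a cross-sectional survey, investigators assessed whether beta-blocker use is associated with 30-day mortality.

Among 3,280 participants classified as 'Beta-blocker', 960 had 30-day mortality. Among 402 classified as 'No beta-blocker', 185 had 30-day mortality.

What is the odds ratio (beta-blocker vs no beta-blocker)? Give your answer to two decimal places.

0.49

From the description: a = 960, b = 2320, c = 185, d = 217.
OR = (a·d)/(b·c) = (960 × 217) / (2320 × 185) = 208320 / 429200 = 0.48537
Exposure is associated with lower odds of 30-day mortality (OR = 0.49 < 1).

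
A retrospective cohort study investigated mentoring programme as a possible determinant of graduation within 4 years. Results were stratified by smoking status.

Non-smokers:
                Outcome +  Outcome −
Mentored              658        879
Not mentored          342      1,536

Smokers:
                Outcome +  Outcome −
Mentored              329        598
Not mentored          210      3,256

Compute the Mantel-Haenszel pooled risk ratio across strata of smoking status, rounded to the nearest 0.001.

RR_MH = Σ(aᵢ·n₀ᵢ/nᵢ) / Σ(cᵢ·n₁ᵢ/nᵢ), with n₁ᵢ = aᵢ+bᵢ (exposed), n₀ᵢ = cᵢ+dᵢ (unexposed), nᵢ = n₁ᵢ+n₀ᵢ.
Stratum 1 (Non-smokers): n₁ = 1537, n₀ = 1878, n = 3415; a·n₀/n = 658·1878/3415 = 361.8518; c·n₁/n = 342·1537/3415 = 153.9250
Stratum 2 (Smokers): n₁ = 927, n₀ = 3466, n = 4393; a·n₀/n = 329·3466/4393 = 259.5752; c·n₁/n = 210·927/4393 = 44.3137
RR_MH = (361.8518 + 259.5752) / (153.9250 + 44.3137) = 621.4271 / 198.2387 = 3.13474

3.135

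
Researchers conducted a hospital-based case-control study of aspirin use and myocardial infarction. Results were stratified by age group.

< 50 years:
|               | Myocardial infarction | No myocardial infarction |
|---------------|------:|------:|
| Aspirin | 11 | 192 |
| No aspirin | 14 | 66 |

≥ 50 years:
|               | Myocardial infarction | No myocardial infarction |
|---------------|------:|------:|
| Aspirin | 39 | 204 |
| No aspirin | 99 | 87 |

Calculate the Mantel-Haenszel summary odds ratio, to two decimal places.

OR_MH = Σ(aᵢdᵢ/nᵢ) / Σ(bᵢcᵢ/nᵢ), where nᵢ is the stratum total.
Stratum 1 (< 50 years): n = 283; a·d/n = 11·66/283 = 2.5654; b·c/n = 192·14/283 = 9.4982
Stratum 2 (≥ 50 years): n = 429; a·d/n = 39·87/429 = 7.9091; b·c/n = 204·99/429 = 47.0769
OR_MH = (2.5654 + 7.9091) / (9.4982 + 47.0769) = 10.4745 / 56.5752 = 0.18514

0.19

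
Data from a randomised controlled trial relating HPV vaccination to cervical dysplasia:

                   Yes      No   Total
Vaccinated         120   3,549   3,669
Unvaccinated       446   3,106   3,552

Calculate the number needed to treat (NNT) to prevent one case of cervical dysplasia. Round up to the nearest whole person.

Risk in treated group = 120/3669 = 0.03271; risk in control = 446/3552 = 0.12556.
Absolute risk reduction = 0.12556 − 0.03271 = 0.09286
NNT = 1 / ARR = 1 / 0.09286 = 10.769 → round up → 11

11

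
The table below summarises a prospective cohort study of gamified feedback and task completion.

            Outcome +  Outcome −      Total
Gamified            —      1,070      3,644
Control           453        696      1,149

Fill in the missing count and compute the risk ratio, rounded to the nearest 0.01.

The missing cell is in the exposed row: 3644 − 1070 = 2574.
So a = 2574, b = 1070, c = 453, d = 696.
RR = [a/(a+b)] / [c/(c+d)] = (2574/3644) / (453/1149) = 0.70637/0.39426 = 1.79165

1.79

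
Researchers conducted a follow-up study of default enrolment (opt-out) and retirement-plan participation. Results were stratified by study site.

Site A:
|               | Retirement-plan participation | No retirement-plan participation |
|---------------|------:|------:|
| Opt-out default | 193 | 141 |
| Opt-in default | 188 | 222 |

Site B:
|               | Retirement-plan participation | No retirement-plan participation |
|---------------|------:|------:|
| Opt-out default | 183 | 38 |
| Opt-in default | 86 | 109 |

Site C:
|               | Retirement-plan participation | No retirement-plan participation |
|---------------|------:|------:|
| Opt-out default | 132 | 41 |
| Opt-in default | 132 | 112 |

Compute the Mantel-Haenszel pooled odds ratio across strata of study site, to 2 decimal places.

2.50

OR_MH = Σ(aᵢdᵢ/nᵢ) / Σ(bᵢcᵢ/nᵢ), where nᵢ is the stratum total.
Stratum 1 (Site A): n = 744; a·d/n = 193·222/744 = 57.5887; b·c/n = 141·188/744 = 35.6290
Stratum 2 (Site B): n = 416; a·d/n = 183·109/416 = 47.9495; b·c/n = 38·86/416 = 7.8558
Stratum 3 (Site C): n = 417; a·d/n = 132·112/417 = 35.4532; b·c/n = 41·132/417 = 12.9784
OR_MH = (57.5887 + 47.9495 + 35.4532) / (35.6290 + 7.8558 + 12.9784) = 140.9915 / 56.4632 = 2.49705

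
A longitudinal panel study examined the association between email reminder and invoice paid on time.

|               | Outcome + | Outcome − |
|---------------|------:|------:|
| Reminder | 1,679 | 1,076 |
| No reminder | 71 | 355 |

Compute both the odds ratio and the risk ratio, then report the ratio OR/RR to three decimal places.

Cells: a = 1679, b = 1076, c = 71, d = 355.
OR = (1679·355)/(1076·71) = 596045/76396 = 7.80204
Risk in exposed = 1679/2755 = 0.60944; risk in unexposed = 71/426 = 0.16667; RR = 3.65662
OR/RR = 7.80204 / 3.65662 = 2.13367
The outcome is not rare, so the OR lies further from 1 than the RR.

2.134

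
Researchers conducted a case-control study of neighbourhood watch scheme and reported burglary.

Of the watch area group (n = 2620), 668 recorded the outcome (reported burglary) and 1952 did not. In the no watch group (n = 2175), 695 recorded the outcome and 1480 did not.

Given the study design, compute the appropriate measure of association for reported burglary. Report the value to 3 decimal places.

0.729

From the description: a = 668, b = 1952, c = 695, d = 1480.
This is a case-control study: participants were sampled on outcome status, so risks in the source population cannot be estimated directly — relative risk is not valid here. The odds ratio is the appropriate measure.
OR = (a·d)/(b·c) = (668 × 1480) / (1952 × 695) = 988640 / 1356640 = 0.72874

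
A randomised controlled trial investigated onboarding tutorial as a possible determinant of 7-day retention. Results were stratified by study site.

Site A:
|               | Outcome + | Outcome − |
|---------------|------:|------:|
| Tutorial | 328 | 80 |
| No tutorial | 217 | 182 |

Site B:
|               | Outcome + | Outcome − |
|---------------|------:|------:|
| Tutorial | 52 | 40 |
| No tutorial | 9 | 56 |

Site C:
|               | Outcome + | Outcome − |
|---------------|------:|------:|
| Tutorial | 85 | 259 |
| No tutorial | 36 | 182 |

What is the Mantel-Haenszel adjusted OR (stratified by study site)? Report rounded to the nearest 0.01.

2.97

OR_MH = Σ(aᵢdᵢ/nᵢ) / Σ(bᵢcᵢ/nᵢ), where nᵢ is the stratum total.
Stratum 1 (Site A): n = 807; a·d/n = 328·182/807 = 73.9727; b·c/n = 80·217/807 = 21.5118
Stratum 2 (Site B): n = 157; a·d/n = 52·56/157 = 18.5478; b·c/n = 40·9/157 = 2.2930
Stratum 3 (Site C): n = 562; a·d/n = 85·182/562 = 27.5267; b·c/n = 259·36/562 = 16.5907
OR_MH = (73.9727 + 18.5478 + 27.5267) / (21.5118 + 2.2930 + 16.5907) = 120.0472 / 40.3955 = 2.97180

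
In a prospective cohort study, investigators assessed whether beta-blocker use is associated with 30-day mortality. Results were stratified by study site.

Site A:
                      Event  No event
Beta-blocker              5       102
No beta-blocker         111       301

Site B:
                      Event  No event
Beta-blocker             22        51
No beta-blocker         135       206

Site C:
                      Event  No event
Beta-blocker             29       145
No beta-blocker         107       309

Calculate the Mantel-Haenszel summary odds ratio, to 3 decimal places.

OR_MH = Σ(aᵢdᵢ/nᵢ) / Σ(bᵢcᵢ/nᵢ), where nᵢ is the stratum total.
Stratum 1 (Site A): n = 519; a·d/n = 5·301/519 = 2.8998; b·c/n = 102·111/519 = 21.8150
Stratum 2 (Site B): n = 414; a·d/n = 22·206/414 = 10.9469; b·c/n = 51·135/414 = 16.6304
Stratum 3 (Site C): n = 590; a·d/n = 29·309/590 = 15.1881; b·c/n = 145·107/590 = 26.2966
OR_MH = (2.8998 + 10.9469 + 15.1881) / (21.8150 + 16.6304 + 26.2966) = 29.0348 / 64.7421 = 0.44847

0.448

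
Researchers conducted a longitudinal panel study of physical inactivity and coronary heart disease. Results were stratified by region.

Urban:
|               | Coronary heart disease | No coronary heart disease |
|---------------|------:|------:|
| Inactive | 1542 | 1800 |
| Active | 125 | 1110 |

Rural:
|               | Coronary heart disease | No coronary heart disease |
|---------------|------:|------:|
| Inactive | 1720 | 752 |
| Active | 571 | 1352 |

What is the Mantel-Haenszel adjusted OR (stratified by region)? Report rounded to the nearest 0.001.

6.149

OR_MH = Σ(aᵢdᵢ/nᵢ) / Σ(bᵢcᵢ/nᵢ), where nᵢ is the stratum total.
Stratum 1 (Urban): n = 4577; a·d/n = 1542·1110/4577 = 373.9611; b·c/n = 1800·125/4577 = 49.1588
Stratum 2 (Rural): n = 4395; a·d/n = 1720·1352/4395 = 529.1104; b·c/n = 752·571/4395 = 97.7001
OR_MH = (373.9611 + 529.1104) / (49.1588 + 97.7001) = 903.0715 / 146.8590 = 6.14924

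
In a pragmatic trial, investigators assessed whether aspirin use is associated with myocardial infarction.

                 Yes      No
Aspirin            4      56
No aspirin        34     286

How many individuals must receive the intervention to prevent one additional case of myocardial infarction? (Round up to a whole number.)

Risk in treated group = 4/60 = 0.06667; risk in control = 34/320 = 0.10625.
Absolute risk reduction = 0.10625 − 0.06667 = 0.03958
NNT = 1 / ARR = 1 / 0.03958 = 25.263 → round up → 26

26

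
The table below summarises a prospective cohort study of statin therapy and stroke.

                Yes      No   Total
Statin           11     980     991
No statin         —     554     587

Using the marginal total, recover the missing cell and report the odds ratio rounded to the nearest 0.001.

0.188

The missing cell is in the unexposed row: 587 − 554 = 33.
So a = 11, b = 980, c = 33, d = 554.
OR = (a·d)/(b·c) = (11 × 554) / (980 × 33) = 6094 / 32340 = 0.18844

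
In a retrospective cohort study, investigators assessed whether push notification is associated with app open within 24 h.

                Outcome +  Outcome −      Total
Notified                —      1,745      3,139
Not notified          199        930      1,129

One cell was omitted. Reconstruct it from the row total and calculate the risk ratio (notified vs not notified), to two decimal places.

The missing cell is in the exposed row: 3139 − 1745 = 1394.
So a = 1394, b = 1745, c = 199, d = 930.
RR = [a/(a+b)] / [c/(c+d)] = (1394/3139) / (199/1129) = 0.44409/0.17626 = 2.51949

2.52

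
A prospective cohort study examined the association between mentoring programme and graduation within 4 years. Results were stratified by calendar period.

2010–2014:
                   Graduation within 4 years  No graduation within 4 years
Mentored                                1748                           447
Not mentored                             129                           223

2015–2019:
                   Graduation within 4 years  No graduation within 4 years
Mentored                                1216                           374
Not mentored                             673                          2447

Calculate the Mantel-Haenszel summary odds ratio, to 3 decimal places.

OR_MH = Σ(aᵢdᵢ/nᵢ) / Σ(bᵢcᵢ/nᵢ), where nᵢ is the stratum total.
Stratum 1 (2010–2014): n = 2547; a·d/n = 1748·223/2547 = 153.0444; b·c/n = 447·129/2547 = 22.6396
Stratum 2 (2015–2019): n = 4710; a·d/n = 1216·2447/4710 = 631.7520; b·c/n = 374·673/4710 = 53.4399
OR_MH = (153.0444 + 631.7520) / (22.6396 + 53.4399) = 784.7964 / 76.0795 = 10.31548

10.315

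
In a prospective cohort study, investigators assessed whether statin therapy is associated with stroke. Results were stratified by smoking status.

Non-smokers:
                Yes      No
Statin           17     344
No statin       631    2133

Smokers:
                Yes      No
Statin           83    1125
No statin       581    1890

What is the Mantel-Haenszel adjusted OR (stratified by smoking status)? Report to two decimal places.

OR_MH = Σ(aᵢdᵢ/nᵢ) / Σ(bᵢcᵢ/nᵢ), where nᵢ is the stratum total.
Stratum 1 (Non-smokers): n = 3125; a·d/n = 17·2133/3125 = 11.6035; b·c/n = 344·631/3125 = 69.4605
Stratum 2 (Smokers): n = 3679; a·d/n = 83·1890/3679 = 42.6393; b·c/n = 1125·581/3679 = 177.6638
OR_MH = (11.6035 + 42.6393) / (69.4605 + 177.6638) = 54.2428 / 247.1242 = 0.21950

0.22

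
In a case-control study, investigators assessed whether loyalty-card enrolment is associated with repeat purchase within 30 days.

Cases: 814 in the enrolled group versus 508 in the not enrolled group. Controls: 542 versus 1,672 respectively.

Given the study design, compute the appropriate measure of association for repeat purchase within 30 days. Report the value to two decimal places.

4.94

From the description: a = 814, b = 542, c = 508, d = 1672.
This is a case-control study: participants were sampled on outcome status, so risks in the source population cannot be estimated directly — relative risk is not valid here. The odds ratio is the appropriate measure.
OR = (a·d)/(b·c) = (814 × 1672) / (542 × 508) = 1361008 / 275336 = 4.94308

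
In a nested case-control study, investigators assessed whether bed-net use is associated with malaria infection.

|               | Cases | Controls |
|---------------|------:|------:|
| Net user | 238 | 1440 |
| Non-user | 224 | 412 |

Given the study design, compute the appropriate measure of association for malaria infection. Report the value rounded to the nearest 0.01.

Cells: a = 238, b = 1440, c = 224, d = 412.
This is a nested case-control study: participants were sampled on outcome status, so risks in the source population cannot be estimated directly — relative risk is not valid here. The odds ratio is the appropriate measure.
OR = (a·d)/(b·c) = (238 × 412) / (1440 × 224) = 98056 / 322560 = 0.30399

0.30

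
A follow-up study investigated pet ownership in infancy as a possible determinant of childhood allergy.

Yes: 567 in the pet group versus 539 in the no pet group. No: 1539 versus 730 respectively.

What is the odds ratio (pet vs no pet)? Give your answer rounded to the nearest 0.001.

From the description: a = 567, b = 1539, c = 539, d = 730.
OR = (a·d)/(b·c) = (567 × 730) / (1539 × 539) = 413910 / 829521 = 0.49897
Exposure is associated with lower odds of childhood allergy (OR = 0.50 < 1).

0.499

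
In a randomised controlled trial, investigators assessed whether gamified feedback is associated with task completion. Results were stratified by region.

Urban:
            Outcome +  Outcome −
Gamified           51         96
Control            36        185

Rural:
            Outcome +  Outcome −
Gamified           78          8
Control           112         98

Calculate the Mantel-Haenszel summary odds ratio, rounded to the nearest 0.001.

OR_MH = Σ(aᵢdᵢ/nᵢ) / Σ(bᵢcᵢ/nᵢ), where nᵢ is the stratum total.
Stratum 1 (Urban): n = 368; a·d/n = 51·185/368 = 25.6386; b·c/n = 96·36/368 = 9.3913
Stratum 2 (Rural): n = 296; a·d/n = 78·98/296 = 25.8243; b·c/n = 8·112/296 = 3.0270
OR_MH = (25.6386 + 25.8243) / (9.3913 + 3.0270) = 51.4629 / 12.4183 = 4.14411

4.144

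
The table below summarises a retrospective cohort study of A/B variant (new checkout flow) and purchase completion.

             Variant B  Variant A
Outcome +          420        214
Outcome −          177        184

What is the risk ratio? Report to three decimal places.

Reading the table with exposure as columns: a = 420 (Variant B, case), b = 177 (Variant B, non-case), c = 214 (Variant A, case), d = 184.
Risk in exposed = 420/597 = 0.70352; risk in unexposed = 214/398 = 0.53769.
RR = 0.70352 / 0.53769 = 1.30841
The risk among the exposed is 1.31 times that among the unexposed.

1.308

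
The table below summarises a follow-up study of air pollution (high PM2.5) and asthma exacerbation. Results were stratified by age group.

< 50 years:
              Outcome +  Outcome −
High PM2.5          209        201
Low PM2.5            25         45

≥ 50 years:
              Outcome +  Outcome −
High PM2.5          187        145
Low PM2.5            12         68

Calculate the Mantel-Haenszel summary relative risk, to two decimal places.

RR_MH = Σ(aᵢ·n₀ᵢ/nᵢ) / Σ(cᵢ·n₁ᵢ/nᵢ), with n₁ᵢ = aᵢ+bᵢ (exposed), n₀ᵢ = cᵢ+dᵢ (unexposed), nᵢ = n₁ᵢ+n₀ᵢ.
Stratum 1 (< 50 years): n₁ = 410, n₀ = 70, n = 480; a·n₀/n = 209·70/480 = 30.4792; c·n₁/n = 25·410/480 = 21.3542
Stratum 2 (≥ 50 years): n₁ = 332, n₀ = 80, n = 412; a·n₀/n = 187·80/412 = 36.3107; c·n₁/n = 12·332/412 = 9.6699
RR_MH = (30.4792 + 36.3107) / (21.3542 + 9.6699) = 66.7898 / 31.0241 = 2.15284

2.15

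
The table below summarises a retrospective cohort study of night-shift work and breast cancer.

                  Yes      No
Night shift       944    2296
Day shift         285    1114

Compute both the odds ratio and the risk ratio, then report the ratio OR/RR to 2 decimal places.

1.12

Cells: a = 944, b = 2296, c = 285, d = 1114.
OR = (944·1114)/(2296·285) = 1051616/654360 = 1.60709
Risk in exposed = 944/3240 = 0.29136; risk in unexposed = 285/1399 = 0.20372; RR = 1.43021
OR/RR = 1.60709 / 1.43021 = 1.12367
The outcome is not rare, so the OR lies further from 1 than the RR.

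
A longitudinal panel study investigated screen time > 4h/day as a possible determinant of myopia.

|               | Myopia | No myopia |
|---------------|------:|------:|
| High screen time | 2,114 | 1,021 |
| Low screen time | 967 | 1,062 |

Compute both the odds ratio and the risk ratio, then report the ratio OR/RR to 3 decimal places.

Cells: a = 2114, b = 1021, c = 967, d = 1062.
OR = (2114·1062)/(1021·967) = 2245068/987307 = 2.27393
Risk in exposed = 2114/3135 = 0.67432; risk in unexposed = 967/2029 = 0.47659; RR = 1.41489
OR/RR = 2.27393 / 1.41489 = 1.60714
The outcome is not rare, so the OR lies further from 1 than the RR.

1.607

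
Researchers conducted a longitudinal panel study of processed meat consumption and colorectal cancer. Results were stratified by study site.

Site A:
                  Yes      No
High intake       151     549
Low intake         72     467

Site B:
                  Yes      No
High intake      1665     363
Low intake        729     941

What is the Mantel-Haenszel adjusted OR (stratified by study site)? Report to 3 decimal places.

OR_MH = Σ(aᵢdᵢ/nᵢ) / Σ(bᵢcᵢ/nᵢ), where nᵢ is the stratum total.
Stratum 1 (Site A): n = 1239; a·d/n = 151·467/1239 = 56.9144; b·c/n = 549·72/1239 = 31.9031
Stratum 2 (Site B): n = 3698; a·d/n = 1665·941/3698 = 423.6790; b·c/n = 363·729/3698 = 71.5595
OR_MH = (56.9144 + 423.6790) / (31.9031 + 71.5595) = 480.5935 / 103.4626 = 4.64509

4.645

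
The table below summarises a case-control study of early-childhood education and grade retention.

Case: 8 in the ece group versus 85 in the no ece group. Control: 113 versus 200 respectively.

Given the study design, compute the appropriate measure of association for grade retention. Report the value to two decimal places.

0.17

From the description: a = 8, b = 113, c = 85, d = 200.
This is a case-control study: participants were sampled on outcome status, so risks in the source population cannot be estimated directly — relative risk is not valid here. The odds ratio is the appropriate measure.
OR = (a·d)/(b·c) = (8 × 200) / (113 × 85) = 1600 / 9605 = 0.16658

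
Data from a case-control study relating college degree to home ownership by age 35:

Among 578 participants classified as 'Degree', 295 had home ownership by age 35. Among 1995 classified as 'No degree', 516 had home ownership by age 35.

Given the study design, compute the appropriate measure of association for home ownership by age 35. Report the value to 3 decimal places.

2.988

From the description: a = 295, b = 283, c = 516, d = 1479.
This is a case-control study: participants were sampled on outcome status, so risks in the source population cannot be estimated directly — relative risk is not valid here. The odds ratio is the appropriate measure.
OR = (a·d)/(b·c) = (295 × 1479) / (283 × 516) = 436305 / 146028 = 2.98782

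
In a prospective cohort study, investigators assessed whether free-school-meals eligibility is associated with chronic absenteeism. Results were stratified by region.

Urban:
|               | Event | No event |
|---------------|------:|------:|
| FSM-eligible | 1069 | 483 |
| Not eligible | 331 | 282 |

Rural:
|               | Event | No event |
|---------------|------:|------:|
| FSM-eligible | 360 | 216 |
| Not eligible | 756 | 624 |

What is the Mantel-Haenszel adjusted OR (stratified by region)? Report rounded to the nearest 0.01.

OR_MH = Σ(aᵢdᵢ/nᵢ) / Σ(bᵢcᵢ/nᵢ), where nᵢ is the stratum total.
Stratum 1 (Urban): n = 2165; a·d/n = 1069·282/2165 = 139.2416; b·c/n = 483·331/2165 = 73.8443
Stratum 2 (Rural): n = 1956; a·d/n = 360·624/1956 = 114.8466; b·c/n = 216·756/1956 = 83.4847
OR_MH = (139.2416 + 114.8466) / (73.8443 + 83.4847) = 254.0882 / 157.3290 = 1.61501

1.62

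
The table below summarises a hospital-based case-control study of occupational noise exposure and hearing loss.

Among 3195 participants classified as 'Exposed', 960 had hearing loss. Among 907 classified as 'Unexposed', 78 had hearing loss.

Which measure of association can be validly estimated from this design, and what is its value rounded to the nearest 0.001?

From the description: a = 960, b = 2235, c = 78, d = 829.
This is a hospital-based case-control study: participants were sampled on outcome status, so risks in the source population cannot be estimated directly — relative risk is not valid here. The odds ratio is the appropriate measure.
OR = (a·d)/(b·c) = (960 × 829) / (2235 × 78) = 795840 / 174330 = 4.56514

4.565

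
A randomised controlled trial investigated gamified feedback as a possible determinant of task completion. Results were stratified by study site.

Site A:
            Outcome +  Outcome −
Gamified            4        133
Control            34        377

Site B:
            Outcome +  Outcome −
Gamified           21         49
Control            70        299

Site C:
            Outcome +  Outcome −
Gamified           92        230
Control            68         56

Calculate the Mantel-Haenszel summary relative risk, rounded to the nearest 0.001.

RR_MH = Σ(aᵢ·n₀ᵢ/nᵢ) / Σ(cᵢ·n₁ᵢ/nᵢ), with n₁ᵢ = aᵢ+bᵢ (exposed), n₀ᵢ = cᵢ+dᵢ (unexposed), nᵢ = n₁ᵢ+n₀ᵢ.
Stratum 1 (Site A): n₁ = 137, n₀ = 411, n = 548; a·n₀/n = 4·411/548 = 3.0000; c·n₁/n = 34·137/548 = 8.5000
Stratum 2 (Site B): n₁ = 70, n₀ = 369, n = 439; a·n₀/n = 21·369/439 = 17.6515; c·n₁/n = 70·70/439 = 11.1617
Stratum 3 (Site C): n₁ = 322, n₀ = 124, n = 446; a·n₀/n = 92·124/446 = 25.5785; c·n₁/n = 68·322/446 = 49.0942
RR_MH = (3.0000 + 17.6515 + 25.5785) / (8.5000 + 11.1617 + 49.0942) = 46.2300 / 68.7559 = 0.67238

0.672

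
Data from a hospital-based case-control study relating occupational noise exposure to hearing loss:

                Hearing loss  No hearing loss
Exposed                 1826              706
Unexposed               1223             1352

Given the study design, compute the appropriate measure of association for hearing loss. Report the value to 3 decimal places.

2.859

Cells: a = 1826, b = 706, c = 1223, d = 1352.
This is a hospital-based case-control study: participants were sampled on outcome status, so risks in the source population cannot be estimated directly — relative risk is not valid here. The odds ratio is the appropriate measure.
OR = (a·d)/(b·c) = (1826 × 1352) / (706 × 1223) = 2468752 / 863438 = 2.85921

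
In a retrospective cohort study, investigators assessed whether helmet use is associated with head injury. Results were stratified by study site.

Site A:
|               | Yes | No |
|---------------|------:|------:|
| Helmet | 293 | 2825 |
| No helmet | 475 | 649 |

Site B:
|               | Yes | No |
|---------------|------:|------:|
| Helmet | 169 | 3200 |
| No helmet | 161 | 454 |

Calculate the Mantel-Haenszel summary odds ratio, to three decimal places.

0.144

OR_MH = Σ(aᵢdᵢ/nᵢ) / Σ(bᵢcᵢ/nᵢ), where nᵢ is the stratum total.
Stratum 1 (Site A): n = 4242; a·d/n = 293·649/4242 = 44.8272; b·c/n = 2825·475/4242 = 316.3307
Stratum 2 (Site B): n = 3984; a·d/n = 169·454/3984 = 19.2585; b·c/n = 3200·161/3984 = 129.3173
OR_MH = (44.8272 + 19.2585) / (316.3307 + 129.3173) = 64.0857 / 445.6480 = 0.14380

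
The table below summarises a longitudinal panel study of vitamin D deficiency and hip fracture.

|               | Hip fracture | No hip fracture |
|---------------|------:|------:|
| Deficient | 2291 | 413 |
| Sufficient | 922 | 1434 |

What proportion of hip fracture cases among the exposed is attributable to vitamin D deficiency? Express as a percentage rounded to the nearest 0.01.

53.81

Cells: a = 2291, b = 413, c = 922, d = 1434.
Risk in exposed = 2291/2704 = 0.84726; risk in unexposed = 922/2356 = 0.39134.
RR = 0.84726/0.39134 = 2.16502
AR% = (RR − 1)/RR × 100 = (2.16502 − 1)/2.16502 × 100 = 53.8111%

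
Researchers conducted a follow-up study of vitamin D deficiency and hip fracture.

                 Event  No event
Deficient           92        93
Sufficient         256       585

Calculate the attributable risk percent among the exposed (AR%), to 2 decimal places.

Cells: a = 92, b = 93, c = 256, d = 585.
Risk in exposed = 92/185 = 0.49730; risk in unexposed = 256/841 = 0.30440.
RR = 0.49730/0.30440 = 1.63370
AR% = (RR − 1)/RR × 100 = (1.63370 − 1)/1.63370 × 100 = 38.7892%

38.79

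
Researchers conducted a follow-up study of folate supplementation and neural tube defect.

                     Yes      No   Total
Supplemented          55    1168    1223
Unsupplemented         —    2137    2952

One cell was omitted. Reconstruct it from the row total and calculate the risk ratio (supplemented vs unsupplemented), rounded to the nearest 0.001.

0.163

The missing cell is in the unexposed row: 2952 − 2137 = 815.
So a = 55, b = 1168, c = 815, d = 2137.
RR = [a/(a+b)] / [c/(c+d)] = (55/1223) / (815/2952) = 0.04497/0.27608 = 0.16289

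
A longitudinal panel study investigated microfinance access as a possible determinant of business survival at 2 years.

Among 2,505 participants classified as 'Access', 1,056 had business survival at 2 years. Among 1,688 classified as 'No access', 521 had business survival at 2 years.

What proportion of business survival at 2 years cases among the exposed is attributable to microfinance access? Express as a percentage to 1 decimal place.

26.8

From the description: a = 1056, b = 1449, c = 521, d = 1167.
Risk in exposed = 1056/2505 = 0.42156; risk in unexposed = 521/1688 = 0.30865.
RR = 0.42156/0.30865 = 1.36581
AR% = (RR − 1)/RR × 100 = (1.36581 − 1)/1.36581 × 100 = 26.7835%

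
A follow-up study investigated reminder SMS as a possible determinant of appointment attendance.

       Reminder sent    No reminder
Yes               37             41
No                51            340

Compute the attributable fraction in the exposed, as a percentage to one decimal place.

74.4

Reading the table with exposure as columns: a = 37 (Reminder sent, case), b = 51 (Reminder sent, non-case), c = 41 (No reminder, case), d = 340.
Risk in exposed = 37/88 = 0.42045; risk in unexposed = 41/381 = 0.10761.
RR = 0.42045/0.10761 = 3.90715
AR% = (RR − 1)/RR × 100 = (3.90715 − 1)/3.90715 × 100 = 74.4059%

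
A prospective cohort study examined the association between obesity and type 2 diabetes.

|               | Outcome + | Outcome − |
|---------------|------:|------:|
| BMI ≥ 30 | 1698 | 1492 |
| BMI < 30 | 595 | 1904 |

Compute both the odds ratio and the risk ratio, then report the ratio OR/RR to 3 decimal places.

1.629

Cells: a = 1698, b = 1492, c = 595, d = 1904.
OR = (1698·1904)/(1492·595) = 3232992/887740 = 3.64182
Risk in exposed = 1698/3190 = 0.53229; risk in unexposed = 595/2499 = 0.23810; RR = 2.23561
OR/RR = 3.64182 / 2.23561 = 1.62901
The outcome is not rare, so the OR lies further from 1 than the RR.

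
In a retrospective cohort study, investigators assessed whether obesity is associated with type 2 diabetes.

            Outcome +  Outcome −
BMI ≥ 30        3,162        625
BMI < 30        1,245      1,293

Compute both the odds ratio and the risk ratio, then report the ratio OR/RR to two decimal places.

Cells: a = 3162, b = 625, c = 1245, d = 1293.
OR = (3162·1293)/(625·1245) = 4088466/778125 = 5.25425
Risk in exposed = 3162/3787 = 0.83496; risk in unexposed = 1245/2538 = 0.49054; RR = 1.70211
OR/RR = 5.25425 / 1.70211 = 3.08690
The outcome is not rare, so the OR lies further from 1 than the RR.

3.09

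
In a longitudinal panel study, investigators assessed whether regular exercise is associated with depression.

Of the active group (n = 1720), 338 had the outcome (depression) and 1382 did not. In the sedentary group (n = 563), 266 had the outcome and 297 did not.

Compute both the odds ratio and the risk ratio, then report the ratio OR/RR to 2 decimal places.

0.66

From the description: a = 338, b = 1382, c = 266, d = 297.
OR = (338·297)/(1382·266) = 100386/367612 = 0.27308
Risk in exposed = 338/1720 = 0.19651; risk in unexposed = 266/563 = 0.47247; RR = 0.41592
OR/RR = 0.27308 / 0.41592 = 0.65655
The outcome is not rare, so the OR lies further from 1 than the RR.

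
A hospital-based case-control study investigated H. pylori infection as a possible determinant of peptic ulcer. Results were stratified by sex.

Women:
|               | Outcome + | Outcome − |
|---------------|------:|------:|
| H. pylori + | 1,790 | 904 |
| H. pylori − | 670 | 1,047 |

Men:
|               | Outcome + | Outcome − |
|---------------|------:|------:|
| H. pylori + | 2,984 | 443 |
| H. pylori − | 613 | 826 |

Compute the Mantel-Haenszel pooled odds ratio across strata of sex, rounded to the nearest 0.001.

4.823

OR_MH = Σ(aᵢdᵢ/nᵢ) / Σ(bᵢcᵢ/nᵢ), where nᵢ is the stratum total.
Stratum 1 (Women): n = 4411; a·d/n = 1790·1047/4411 = 424.8764; b·c/n = 904·670/4411 = 137.3113
Stratum 2 (Men): n = 4866; a·d/n = 2984·826/4866 = 506.5319; b·c/n = 443·613/4866 = 55.8074
OR_MH = (424.8764 + 506.5319) / (137.3113 + 55.8074) = 931.4083 / 193.1187 = 4.82298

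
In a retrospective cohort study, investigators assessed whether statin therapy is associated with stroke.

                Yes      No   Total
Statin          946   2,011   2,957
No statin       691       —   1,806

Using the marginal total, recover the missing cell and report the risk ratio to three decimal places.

0.836

The missing cell is in the unexposed row: 1806 − 691 = 1115.
So a = 946, b = 2011, c = 691, d = 1115.
RR = [a/(a+b)] / [c/(c+d)] = (946/2957) / (691/1806) = 0.31992/0.38261 = 0.83614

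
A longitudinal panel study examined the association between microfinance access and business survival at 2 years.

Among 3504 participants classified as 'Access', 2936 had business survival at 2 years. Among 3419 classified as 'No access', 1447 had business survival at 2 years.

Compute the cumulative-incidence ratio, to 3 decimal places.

1.980

From the description: a = 2936, b = 568, c = 1447, d = 1972.
Risk in exposed = 2936/3504 = 0.83790; risk in unexposed = 1447/3419 = 0.42322.
RR = 0.83790 / 0.42322 = 1.97981
The risk among the exposed is 1.98 times that among the unexposed.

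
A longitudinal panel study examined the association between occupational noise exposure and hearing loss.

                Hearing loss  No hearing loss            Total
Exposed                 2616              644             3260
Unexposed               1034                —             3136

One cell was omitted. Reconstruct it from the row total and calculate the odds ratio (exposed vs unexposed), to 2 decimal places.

8.26

The missing cell is in the unexposed row: 3136 − 1034 = 2102.
So a = 2616, b = 644, c = 1034, d = 2102.
OR = (a·d)/(b·c) = (2616 × 2102) / (644 × 1034) = 5498832 / 665896 = 8.25779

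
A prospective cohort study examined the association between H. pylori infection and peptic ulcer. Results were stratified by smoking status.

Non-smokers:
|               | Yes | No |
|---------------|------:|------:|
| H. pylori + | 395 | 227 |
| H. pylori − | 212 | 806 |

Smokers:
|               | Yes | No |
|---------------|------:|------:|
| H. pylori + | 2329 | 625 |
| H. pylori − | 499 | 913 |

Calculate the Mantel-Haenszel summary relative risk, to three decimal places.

RR_MH = Σ(aᵢ·n₀ᵢ/nᵢ) / Σ(cᵢ·n₁ᵢ/nᵢ), with n₁ᵢ = aᵢ+bᵢ (exposed), n₀ᵢ = cᵢ+dᵢ (unexposed), nᵢ = n₁ᵢ+n₀ᵢ.
Stratum 1 (Non-smokers): n₁ = 622, n₀ = 1018, n = 1640; a·n₀/n = 395·1018/1640 = 245.1890; c·n₁/n = 212·622/1640 = 80.4049
Stratum 2 (Smokers): n₁ = 2954, n₀ = 1412, n = 4366; a·n₀/n = 2329·1412/4366 = 753.2176; c·n₁/n = 499·2954/4366 = 337.6193
RR_MH = (245.1890 + 753.2176) / (80.4049 + 337.6193) = 998.4066 / 418.0242 = 2.38839

2.388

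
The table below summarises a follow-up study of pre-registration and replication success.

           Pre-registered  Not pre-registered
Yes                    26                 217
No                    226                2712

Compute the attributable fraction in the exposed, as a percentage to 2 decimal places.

Reading the table with exposure as columns: a = 26 (Pre-registered, case), b = 226 (Pre-registered, non-case), c = 217 (Not pre-registered, case), d = 2712.
Risk in exposed = 26/252 = 0.10317; risk in unexposed = 217/2929 = 0.07409.
RR = 0.10317/0.07409 = 1.39262
AR% = (RR − 1)/RR × 100 = (1.39262 − 1)/1.39262 × 100 = 28.1929%

28.19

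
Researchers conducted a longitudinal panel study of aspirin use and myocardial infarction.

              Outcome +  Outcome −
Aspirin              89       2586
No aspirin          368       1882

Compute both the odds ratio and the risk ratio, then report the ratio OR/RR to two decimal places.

Cells: a = 89, b = 2586, c = 368, d = 1882.
OR = (89·1882)/(2586·368) = 167498/951648 = 0.17601
Risk in exposed = 89/2675 = 0.03327; risk in unexposed = 368/2250 = 0.16356; RR = 0.20342
OR/RR = 0.17601 / 0.20342 = 0.86523
The outcome is not rare, so the OR lies further from 1 than the RR.

0.87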